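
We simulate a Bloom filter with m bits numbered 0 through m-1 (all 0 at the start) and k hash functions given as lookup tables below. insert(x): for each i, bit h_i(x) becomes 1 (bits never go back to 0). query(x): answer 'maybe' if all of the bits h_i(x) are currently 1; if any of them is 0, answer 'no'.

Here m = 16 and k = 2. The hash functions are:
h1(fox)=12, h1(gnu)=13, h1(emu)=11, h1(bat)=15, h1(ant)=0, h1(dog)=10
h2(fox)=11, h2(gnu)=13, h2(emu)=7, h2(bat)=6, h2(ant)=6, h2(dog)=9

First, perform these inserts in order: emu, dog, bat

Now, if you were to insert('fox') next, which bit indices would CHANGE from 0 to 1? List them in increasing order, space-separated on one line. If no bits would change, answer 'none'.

Answer: 12

Derivation:
Start: bits=0000000000000000
After insert 'emu': sets bits 7 11 -> bits=0000000100010000
After insert 'dog': sets bits 9 10 -> bits=0000000101110000
After insert 'bat': sets bits 6 15 -> bits=0000001101110001
insert 'fox' would touch bits 11 12; currently bit11=1, bit12=0
Bits that are 0 among those (would change 0->1): 12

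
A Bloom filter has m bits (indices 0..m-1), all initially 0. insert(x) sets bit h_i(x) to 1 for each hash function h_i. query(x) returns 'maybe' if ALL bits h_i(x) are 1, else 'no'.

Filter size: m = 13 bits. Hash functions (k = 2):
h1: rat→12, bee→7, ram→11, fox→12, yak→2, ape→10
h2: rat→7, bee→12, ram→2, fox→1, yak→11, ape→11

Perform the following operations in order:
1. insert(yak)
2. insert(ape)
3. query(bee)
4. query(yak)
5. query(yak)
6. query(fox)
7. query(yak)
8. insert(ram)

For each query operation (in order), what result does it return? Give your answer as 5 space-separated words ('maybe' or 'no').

Answer: no maybe maybe no maybe

Derivation:
Start: bits=0000000000000
Op 1: insert yak -> sets bits 2 11 -> bits=0010000000010
Op 2: insert ape -> sets bits 10 11 -> bits=0010000000110
Op 3: query bee -> checks bit7=0, bit12=0 (has a 0) -> no
Op 4: query yak -> checks bit2=1, bit11=1 (all 1) -> maybe
Op 5: query yak -> checks bit2=1, bit11=1 (all 1) -> maybe
Op 6: query fox -> checks bit1=0, bit12=0 (has a 0) -> no
Op 7: query yak -> checks bit2=1, bit11=1 (all 1) -> maybe
Op 8: insert ram -> sets bits 2 11 -> bits=0010000000110
Query results in order: no maybe maybe no maybe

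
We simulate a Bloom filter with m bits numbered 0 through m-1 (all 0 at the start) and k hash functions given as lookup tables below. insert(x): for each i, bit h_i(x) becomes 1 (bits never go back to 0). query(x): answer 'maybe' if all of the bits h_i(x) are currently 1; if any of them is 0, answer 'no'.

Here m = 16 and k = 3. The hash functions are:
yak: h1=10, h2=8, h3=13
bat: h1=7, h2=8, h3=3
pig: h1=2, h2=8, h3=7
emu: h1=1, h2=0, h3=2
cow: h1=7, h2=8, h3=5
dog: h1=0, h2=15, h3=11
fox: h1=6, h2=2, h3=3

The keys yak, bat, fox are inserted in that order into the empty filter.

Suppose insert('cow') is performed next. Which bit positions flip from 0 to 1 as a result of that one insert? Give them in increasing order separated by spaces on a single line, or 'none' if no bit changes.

Start: bits=0000000000000000
After insert 'yak': sets bits 8 10 13 -> bits=0000000010100100
After insert 'bat': sets bits 3 7 8 -> bits=0001000110100100
After insert 'fox': sets bits 2 3 6 -> bits=0011001110100100
insert 'cow' would touch bits 5 7 8; currently bit5=0, bit7=1, bit8=1
Bits that are 0 among those (would change 0->1): 5

Answer: 5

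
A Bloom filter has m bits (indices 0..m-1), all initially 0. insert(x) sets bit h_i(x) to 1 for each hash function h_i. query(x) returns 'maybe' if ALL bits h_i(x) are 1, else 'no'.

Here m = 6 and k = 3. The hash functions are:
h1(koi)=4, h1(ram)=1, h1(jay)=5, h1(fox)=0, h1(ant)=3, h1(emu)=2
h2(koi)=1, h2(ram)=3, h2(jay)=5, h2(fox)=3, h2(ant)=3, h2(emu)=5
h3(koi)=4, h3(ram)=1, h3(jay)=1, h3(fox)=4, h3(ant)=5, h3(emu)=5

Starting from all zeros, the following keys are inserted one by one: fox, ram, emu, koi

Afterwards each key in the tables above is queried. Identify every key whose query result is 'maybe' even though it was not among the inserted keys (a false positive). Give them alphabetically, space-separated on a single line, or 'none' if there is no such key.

Start: bits=000000
After insert 'fox': sets bits 0 3 4 -> bits=100110
After insert 'ram': sets bits 1 3 -> bits=110110
After insert 'emu': sets bits 2 5 -> bits=111111
After insert 'koi': sets bits 1 4 -> bits=111111
Not inserted: ant jay — query each against bits=111111:
query ant: checks bit3=1, bit5=1 (all 1) -> maybe => FALSE POSITIVE
query jay: checks bit1=1, bit5=1 (all 1) -> maybe => FALSE POSITIVE
False positives (alphabetical): ant jay

Answer: ant jay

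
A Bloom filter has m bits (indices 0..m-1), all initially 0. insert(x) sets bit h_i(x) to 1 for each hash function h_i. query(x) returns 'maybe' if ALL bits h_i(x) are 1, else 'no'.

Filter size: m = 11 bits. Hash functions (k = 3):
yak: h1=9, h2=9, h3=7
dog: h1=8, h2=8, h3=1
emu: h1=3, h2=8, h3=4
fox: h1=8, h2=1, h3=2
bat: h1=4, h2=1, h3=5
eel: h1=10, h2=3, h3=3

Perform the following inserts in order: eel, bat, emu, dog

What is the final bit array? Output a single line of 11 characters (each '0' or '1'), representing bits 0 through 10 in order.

Answer: 01011100101

Derivation:
Start: bits=00000000000
After insert 'eel': sets bits 3 10 -> bits=00010000001
After insert 'bat': sets bits 1 4 5 -> bits=01011100001
After insert 'emu': sets bits 3 4 8 -> bits=01011100101
After insert 'dog': sets bits 1 8 -> bits=01011100101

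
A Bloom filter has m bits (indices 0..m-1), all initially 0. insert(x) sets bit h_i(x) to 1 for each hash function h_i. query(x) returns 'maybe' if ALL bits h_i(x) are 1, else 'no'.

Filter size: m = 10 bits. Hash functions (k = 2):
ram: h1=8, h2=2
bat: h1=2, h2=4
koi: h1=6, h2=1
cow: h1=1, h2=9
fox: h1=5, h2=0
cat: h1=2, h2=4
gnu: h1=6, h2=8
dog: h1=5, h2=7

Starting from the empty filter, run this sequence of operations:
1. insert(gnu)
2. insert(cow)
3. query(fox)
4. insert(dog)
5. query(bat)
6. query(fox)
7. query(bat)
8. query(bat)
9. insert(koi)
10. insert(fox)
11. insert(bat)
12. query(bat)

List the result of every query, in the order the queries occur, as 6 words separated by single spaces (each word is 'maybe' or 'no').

Start: bits=0000000000
Op 1: insert gnu -> sets bits 6 8 -> bits=0000001010
Op 2: insert cow -> sets bits 1 9 -> bits=0100001011
Op 3: query fox -> checks bit0=0, bit5=0 (has a 0) -> no
Op 4: insert dog -> sets bits 5 7 -> bits=0100011111
Op 5: query bat -> checks bit2=0, bit4=0 (has a 0) -> no
Op 6: query fox -> checks bit0=0, bit5=1 (has a 0) -> no
Op 7: query bat -> checks bit2=0, bit4=0 (has a 0) -> no
Op 8: query bat -> checks bit2=0, bit4=0 (has a 0) -> no
Op 9: insert koi -> sets bits 1 6 -> bits=0100011111
Op 10: insert fox -> sets bits 0 5 -> bits=1100011111
Op 11: insert bat -> sets bits 2 4 -> bits=1110111111
Op 12: query bat -> checks bit2=1, bit4=1 (all 1) -> maybe
Query results in order: no no no no no maybe

Answer: no no no no no maybe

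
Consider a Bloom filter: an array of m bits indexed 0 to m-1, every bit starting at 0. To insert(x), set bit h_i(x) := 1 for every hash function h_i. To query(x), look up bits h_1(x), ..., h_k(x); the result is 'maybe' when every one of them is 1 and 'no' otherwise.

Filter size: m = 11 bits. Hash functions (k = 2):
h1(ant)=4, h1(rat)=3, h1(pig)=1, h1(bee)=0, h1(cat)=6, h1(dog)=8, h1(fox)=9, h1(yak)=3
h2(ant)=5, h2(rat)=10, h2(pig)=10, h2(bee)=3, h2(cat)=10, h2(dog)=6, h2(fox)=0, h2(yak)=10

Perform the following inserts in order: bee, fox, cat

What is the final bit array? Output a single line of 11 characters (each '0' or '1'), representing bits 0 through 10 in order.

Start: bits=00000000000
After insert 'bee': sets bits 0 3 -> bits=10010000000
After insert 'fox': sets bits 0 9 -> bits=10010000010
After insert 'cat': sets bits 6 10 -> bits=10010010011

Answer: 10010010011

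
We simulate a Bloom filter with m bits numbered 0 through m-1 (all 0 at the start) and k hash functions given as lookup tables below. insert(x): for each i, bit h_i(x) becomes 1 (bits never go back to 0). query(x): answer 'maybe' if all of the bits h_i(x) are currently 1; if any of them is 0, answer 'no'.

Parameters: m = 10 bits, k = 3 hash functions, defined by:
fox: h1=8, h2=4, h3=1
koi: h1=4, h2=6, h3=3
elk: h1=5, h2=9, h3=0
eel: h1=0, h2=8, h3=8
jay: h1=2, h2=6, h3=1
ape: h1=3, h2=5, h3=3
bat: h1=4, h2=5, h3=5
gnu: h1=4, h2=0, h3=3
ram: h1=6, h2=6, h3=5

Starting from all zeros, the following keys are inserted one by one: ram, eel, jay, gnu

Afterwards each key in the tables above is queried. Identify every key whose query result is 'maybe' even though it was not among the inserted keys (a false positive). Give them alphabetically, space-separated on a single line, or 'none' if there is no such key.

Answer: ape bat fox koi

Derivation:
Start: bits=0000000000
After insert 'ram': sets bits 5 6 -> bits=0000011000
After insert 'eel': sets bits 0 8 -> bits=1000011010
After insert 'jay': sets bits 1 2 6 -> bits=1110011010
After insert 'gnu': sets bits 0 3 4 -> bits=1111111010
Not inserted: ape bat elk fox koi — query each against bits=1111111010:
query ape: checks bit3=1, bit5=1 (all 1) -> maybe => FALSE POSITIVE
query bat: checks bit4=1, bit5=1 (all 1) -> maybe => FALSE POSITIVE
query elk: checks bit0=1, bit5=1, bit9=0 (has a 0) -> no => not a false positive
query fox: checks bit1=1, bit4=1, bit8=1 (all 1) -> maybe => FALSE POSITIVE
query koi: checks bit3=1, bit4=1, bit6=1 (all 1) -> maybe => FALSE POSITIVE
False positives (alphabetical): ape bat fox koi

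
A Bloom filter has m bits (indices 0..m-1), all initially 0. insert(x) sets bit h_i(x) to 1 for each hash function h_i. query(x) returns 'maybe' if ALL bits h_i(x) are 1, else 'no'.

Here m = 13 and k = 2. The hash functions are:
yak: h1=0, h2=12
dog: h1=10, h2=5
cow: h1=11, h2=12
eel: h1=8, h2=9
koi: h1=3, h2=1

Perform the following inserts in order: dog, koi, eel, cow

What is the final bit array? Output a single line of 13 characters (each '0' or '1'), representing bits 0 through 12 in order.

Answer: 0101010011111

Derivation:
Start: bits=0000000000000
After insert 'dog': sets bits 5 10 -> bits=0000010000100
After insert 'koi': sets bits 1 3 -> bits=0101010000100
After insert 'eel': sets bits 8 9 -> bits=0101010011100
After insert 'cow': sets bits 11 12 -> bits=0101010011111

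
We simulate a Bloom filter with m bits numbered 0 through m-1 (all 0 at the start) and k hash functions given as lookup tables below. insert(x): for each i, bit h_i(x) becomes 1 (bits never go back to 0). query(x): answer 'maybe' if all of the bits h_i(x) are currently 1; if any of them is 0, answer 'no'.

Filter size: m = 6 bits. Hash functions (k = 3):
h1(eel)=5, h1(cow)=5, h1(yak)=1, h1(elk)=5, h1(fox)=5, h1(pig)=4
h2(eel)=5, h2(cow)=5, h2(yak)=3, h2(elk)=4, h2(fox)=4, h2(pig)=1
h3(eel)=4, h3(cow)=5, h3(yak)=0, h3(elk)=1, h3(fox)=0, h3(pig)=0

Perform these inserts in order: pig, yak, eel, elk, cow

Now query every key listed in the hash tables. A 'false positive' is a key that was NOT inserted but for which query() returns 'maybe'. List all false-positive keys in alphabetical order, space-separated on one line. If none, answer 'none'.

Start: bits=000000
After insert 'pig': sets bits 0 1 4 -> bits=110010
After insert 'yak': sets bits 0 1 3 -> bits=110110
After insert 'eel': sets bits 4 5 -> bits=110111
After insert 'elk': sets bits 1 4 5 -> bits=110111
After insert 'cow': sets bits 5 -> bits=110111
Not inserted: fox — query each against bits=110111:
query fox: checks bit0=1, bit4=1, bit5=1 (all 1) -> maybe => FALSE POSITIVE
False positives (alphabetical): fox

Answer: fox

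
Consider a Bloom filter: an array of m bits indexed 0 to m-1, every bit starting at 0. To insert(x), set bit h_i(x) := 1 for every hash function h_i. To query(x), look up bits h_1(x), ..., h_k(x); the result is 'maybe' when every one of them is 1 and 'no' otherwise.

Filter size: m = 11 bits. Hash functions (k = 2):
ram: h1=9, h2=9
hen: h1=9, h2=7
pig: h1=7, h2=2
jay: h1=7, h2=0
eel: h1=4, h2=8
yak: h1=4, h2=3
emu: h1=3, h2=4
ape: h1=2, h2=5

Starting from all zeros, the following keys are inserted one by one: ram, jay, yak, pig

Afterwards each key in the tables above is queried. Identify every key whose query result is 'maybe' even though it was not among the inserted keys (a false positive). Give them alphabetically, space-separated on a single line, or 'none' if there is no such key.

Answer: emu hen

Derivation:
Start: bits=00000000000
After insert 'ram': sets bits 9 -> bits=00000000010
After insert 'jay': sets bits 0 7 -> bits=10000001010
After insert 'yak': sets bits 3 4 -> bits=10011001010
After insert 'pig': sets bits 2 7 -> bits=10111001010
Not inserted: ape eel emu hen — query each against bits=10111001010:
query ape: checks bit2=1, bit5=0 (has a 0) -> no => not a false positive
query eel: checks bit4=1, bit8=0 (has a 0) -> no => not a false positive
query emu: checks bit3=1, bit4=1 (all 1) -> maybe => FALSE POSITIVE
query hen: checks bit7=1, bit9=1 (all 1) -> maybe => FALSE POSITIVE
False positives (alphabetical): emu hen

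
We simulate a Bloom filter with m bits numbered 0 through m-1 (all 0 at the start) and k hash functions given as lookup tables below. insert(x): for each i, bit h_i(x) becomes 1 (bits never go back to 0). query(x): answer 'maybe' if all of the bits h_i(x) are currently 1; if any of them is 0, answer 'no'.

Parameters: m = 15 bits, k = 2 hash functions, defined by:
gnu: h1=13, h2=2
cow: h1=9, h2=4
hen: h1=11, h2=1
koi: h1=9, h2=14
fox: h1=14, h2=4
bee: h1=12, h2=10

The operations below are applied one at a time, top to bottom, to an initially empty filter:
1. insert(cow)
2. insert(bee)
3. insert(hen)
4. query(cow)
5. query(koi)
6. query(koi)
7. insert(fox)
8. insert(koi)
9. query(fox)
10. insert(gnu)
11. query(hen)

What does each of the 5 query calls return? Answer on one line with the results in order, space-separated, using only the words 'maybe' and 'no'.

Start: bits=000000000000000
Op 1: insert cow -> sets bits 4 9 -> bits=000010000100000
Op 2: insert bee -> sets bits 10 12 -> bits=000010000110100
Op 3: insert hen -> sets bits 1 11 -> bits=010010000111100
Op 4: query cow -> checks bit4=1, bit9=1 (all 1) -> maybe
Op 5: query koi -> checks bit9=1, bit14=0 (has a 0) -> no
Op 6: query koi -> checks bit9=1, bit14=0 (has a 0) -> no
Op 7: insert fox -> sets bits 4 14 -> bits=010010000111101
Op 8: insert koi -> sets bits 9 14 -> bits=010010000111101
Op 9: query fox -> checks bit4=1, bit14=1 (all 1) -> maybe
Op 10: insert gnu -> sets bits 2 13 -> bits=011010000111111
Op 11: query hen -> checks bit1=1, bit11=1 (all 1) -> maybe
Query results in order: maybe no no maybe maybe

Answer: maybe no no maybe maybe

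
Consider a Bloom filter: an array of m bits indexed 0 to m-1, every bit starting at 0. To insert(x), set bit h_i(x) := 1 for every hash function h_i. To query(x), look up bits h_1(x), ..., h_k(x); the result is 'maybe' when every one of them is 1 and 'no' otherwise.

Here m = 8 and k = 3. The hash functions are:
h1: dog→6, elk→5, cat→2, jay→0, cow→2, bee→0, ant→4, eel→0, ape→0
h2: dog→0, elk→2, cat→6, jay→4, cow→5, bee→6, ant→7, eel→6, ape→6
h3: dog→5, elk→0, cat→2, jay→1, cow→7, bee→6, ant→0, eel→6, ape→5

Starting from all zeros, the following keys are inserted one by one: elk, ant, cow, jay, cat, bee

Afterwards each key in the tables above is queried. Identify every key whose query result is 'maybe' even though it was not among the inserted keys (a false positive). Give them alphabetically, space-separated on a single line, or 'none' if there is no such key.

Answer: ape dog eel

Derivation:
Start: bits=00000000
After insert 'elk': sets bits 0 2 5 -> bits=10100100
After insert 'ant': sets bits 0 4 7 -> bits=10101101
After insert 'cow': sets bits 2 5 7 -> bits=10101101
After insert 'jay': sets bits 0 1 4 -> bits=11101101
After insert 'cat': sets bits 2 6 -> bits=11101111
After insert 'bee': sets bits 0 6 -> bits=11101111
Not inserted: ape dog eel — query each against bits=11101111:
query ape: checks bit0=1, bit5=1, bit6=1 (all 1) -> maybe => FALSE POSITIVE
query dog: checks bit0=1, bit5=1, bit6=1 (all 1) -> maybe => FALSE POSITIVE
query eel: checks bit0=1, bit6=1 (all 1) -> maybe => FALSE POSITIVE
False positives (alphabetical): ape dog eel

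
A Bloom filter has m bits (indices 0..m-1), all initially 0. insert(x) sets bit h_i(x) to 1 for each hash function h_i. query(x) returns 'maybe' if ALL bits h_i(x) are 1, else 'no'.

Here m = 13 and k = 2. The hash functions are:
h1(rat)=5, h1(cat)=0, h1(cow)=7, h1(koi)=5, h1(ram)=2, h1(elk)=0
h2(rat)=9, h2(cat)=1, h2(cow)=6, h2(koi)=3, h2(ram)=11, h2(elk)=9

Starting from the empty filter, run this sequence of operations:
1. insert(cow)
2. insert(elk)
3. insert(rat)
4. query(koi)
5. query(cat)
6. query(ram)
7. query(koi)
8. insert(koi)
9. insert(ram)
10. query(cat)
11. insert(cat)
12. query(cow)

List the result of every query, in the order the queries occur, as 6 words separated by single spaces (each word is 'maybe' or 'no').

Answer: no no no no no maybe

Derivation:
Start: bits=0000000000000
Op 1: insert cow -> sets bits 6 7 -> bits=0000001100000
Op 2: insert elk -> sets bits 0 9 -> bits=1000001101000
Op 3: insert rat -> sets bits 5 9 -> bits=1000011101000
Op 4: query koi -> checks bit3=0, bit5=1 (has a 0) -> no
Op 5: query cat -> checks bit0=1, bit1=0 (has a 0) -> no
Op 6: query ram -> checks bit2=0, bit11=0 (has a 0) -> no
Op 7: query koi -> checks bit3=0, bit5=1 (has a 0) -> no
Op 8: insert koi -> sets bits 3 5 -> bits=1001011101000
Op 9: insert ram -> sets bits 2 11 -> bits=1011011101010
Op 10: query cat -> checks bit0=1, bit1=0 (has a 0) -> no
Op 11: insert cat -> sets bits 0 1 -> bits=1111011101010
Op 12: query cow -> checks bit6=1, bit7=1 (all 1) -> maybe
Query results in order: no no no no no maybe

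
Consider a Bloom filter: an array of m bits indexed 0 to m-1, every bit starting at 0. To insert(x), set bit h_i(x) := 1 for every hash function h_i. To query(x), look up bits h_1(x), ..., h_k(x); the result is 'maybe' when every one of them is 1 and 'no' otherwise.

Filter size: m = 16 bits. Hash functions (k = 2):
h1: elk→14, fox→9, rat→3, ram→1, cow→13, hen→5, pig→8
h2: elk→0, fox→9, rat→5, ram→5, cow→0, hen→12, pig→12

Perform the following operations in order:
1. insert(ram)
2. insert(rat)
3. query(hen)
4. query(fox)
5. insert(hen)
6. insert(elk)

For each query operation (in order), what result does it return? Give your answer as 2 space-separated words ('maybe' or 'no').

Answer: no no

Derivation:
Start: bits=0000000000000000
Op 1: insert ram -> sets bits 1 5 -> bits=0100010000000000
Op 2: insert rat -> sets bits 3 5 -> bits=0101010000000000
Op 3: query hen -> checks bit5=1, bit12=0 (has a 0) -> no
Op 4: query fox -> checks bit9=0 (has a 0) -> no
Op 5: insert hen -> sets bits 5 12 -> bits=0101010000001000
Op 6: insert elk -> sets bits 0 14 -> bits=1101010000001010
Query results in order: no no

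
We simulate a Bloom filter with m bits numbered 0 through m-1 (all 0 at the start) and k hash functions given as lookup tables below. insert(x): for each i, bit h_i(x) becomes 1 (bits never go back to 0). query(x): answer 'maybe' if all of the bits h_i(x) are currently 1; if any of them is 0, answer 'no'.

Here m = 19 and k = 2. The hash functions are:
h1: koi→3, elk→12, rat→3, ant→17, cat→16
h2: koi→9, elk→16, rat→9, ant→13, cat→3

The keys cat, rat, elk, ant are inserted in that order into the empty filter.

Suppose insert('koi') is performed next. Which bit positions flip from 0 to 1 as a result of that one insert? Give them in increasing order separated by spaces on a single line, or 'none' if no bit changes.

Answer: none

Derivation:
Start: bits=0000000000000000000
After insert 'cat': sets bits 3 16 -> bits=0001000000000000100
After insert 'rat': sets bits 3 9 -> bits=0001000001000000100
After insert 'elk': sets bits 12 16 -> bits=0001000001001000100
After insert 'ant': sets bits 13 17 -> bits=0001000001001100110
insert 'koi' would touch bits 3 9; currently bit3=1, bit9=1
Bits that are 0 among those (would change 0->1): none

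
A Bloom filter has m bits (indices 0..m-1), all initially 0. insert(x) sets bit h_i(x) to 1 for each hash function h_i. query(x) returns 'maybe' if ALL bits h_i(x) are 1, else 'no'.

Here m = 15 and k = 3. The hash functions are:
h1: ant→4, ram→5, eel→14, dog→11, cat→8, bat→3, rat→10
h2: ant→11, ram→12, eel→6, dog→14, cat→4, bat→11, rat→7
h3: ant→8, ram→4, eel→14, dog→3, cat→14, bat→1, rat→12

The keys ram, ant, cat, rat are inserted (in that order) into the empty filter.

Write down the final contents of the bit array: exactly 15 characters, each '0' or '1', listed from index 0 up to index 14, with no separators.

Start: bits=000000000000000
After insert 'ram': sets bits 4 5 12 -> bits=000011000000100
After insert 'ant': sets bits 4 8 11 -> bits=000011001001100
After insert 'cat': sets bits 4 8 14 -> bits=000011001001101
After insert 'rat': sets bits 7 10 12 -> bits=000011011011101

Answer: 000011011011101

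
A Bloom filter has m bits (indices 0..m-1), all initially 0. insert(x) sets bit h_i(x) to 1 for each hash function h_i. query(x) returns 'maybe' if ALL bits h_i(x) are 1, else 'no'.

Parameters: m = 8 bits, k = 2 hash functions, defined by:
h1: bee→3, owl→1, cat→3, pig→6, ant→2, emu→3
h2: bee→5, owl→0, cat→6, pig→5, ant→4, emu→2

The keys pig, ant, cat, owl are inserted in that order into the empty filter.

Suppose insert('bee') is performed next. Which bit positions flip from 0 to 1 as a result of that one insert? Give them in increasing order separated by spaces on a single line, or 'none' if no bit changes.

Start: bits=00000000
After insert 'pig': sets bits 5 6 -> bits=00000110
After insert 'ant': sets bits 2 4 -> bits=00101110
After insert 'cat': sets bits 3 6 -> bits=00111110
After insert 'owl': sets bits 0 1 -> bits=11111110
insert 'bee' would touch bits 3 5; currently bit3=1, bit5=1
Bits that are 0 among those (would change 0->1): none

Answer: none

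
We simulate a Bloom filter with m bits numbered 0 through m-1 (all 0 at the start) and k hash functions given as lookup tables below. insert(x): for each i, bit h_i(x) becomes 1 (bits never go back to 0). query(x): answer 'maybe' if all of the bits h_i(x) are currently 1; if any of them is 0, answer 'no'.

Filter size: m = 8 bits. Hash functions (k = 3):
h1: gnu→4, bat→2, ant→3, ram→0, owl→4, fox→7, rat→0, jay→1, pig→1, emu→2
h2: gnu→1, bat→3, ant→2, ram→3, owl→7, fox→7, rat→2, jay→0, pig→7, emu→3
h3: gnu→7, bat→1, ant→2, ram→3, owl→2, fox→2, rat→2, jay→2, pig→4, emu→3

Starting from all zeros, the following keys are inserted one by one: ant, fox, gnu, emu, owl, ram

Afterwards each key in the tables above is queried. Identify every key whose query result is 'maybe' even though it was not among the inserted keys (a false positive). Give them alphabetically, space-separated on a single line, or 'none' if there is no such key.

Start: bits=00000000
After insert 'ant': sets bits 2 3 -> bits=00110000
After insert 'fox': sets bits 2 7 -> bits=00110001
After insert 'gnu': sets bits 1 4 7 -> bits=01111001
After insert 'emu': sets bits 2 3 -> bits=01111001
After insert 'owl': sets bits 2 4 7 -> bits=01111001
After insert 'ram': sets bits 0 3 -> bits=11111001
Not inserted: bat jay pig rat — query each against bits=11111001:
query bat: checks bit1=1, bit2=1, bit3=1 (all 1) -> maybe => FALSE POSITIVE
query jay: checks bit0=1, bit1=1, bit2=1 (all 1) -> maybe => FALSE POSITIVE
query pig: checks bit1=1, bit4=1, bit7=1 (all 1) -> maybe => FALSE POSITIVE
query rat: checks bit0=1, bit2=1 (all 1) -> maybe => FALSE POSITIVE
False positives (alphabetical): bat jay pig rat

Answer: bat jay pig rat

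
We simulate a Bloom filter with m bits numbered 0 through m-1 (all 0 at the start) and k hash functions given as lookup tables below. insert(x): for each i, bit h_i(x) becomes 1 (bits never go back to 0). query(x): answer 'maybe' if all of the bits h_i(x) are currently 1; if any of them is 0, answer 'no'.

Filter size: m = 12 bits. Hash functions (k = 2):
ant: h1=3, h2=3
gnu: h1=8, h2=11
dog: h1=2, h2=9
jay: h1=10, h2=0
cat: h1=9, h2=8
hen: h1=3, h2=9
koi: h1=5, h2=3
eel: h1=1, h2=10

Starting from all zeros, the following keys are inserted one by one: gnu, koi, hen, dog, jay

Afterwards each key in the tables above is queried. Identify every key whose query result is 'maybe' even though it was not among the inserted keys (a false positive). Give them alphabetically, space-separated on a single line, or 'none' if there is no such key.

Answer: ant cat

Derivation:
Start: bits=000000000000
After insert 'gnu': sets bits 8 11 -> bits=000000001001
After insert 'koi': sets bits 3 5 -> bits=000101001001
After insert 'hen': sets bits 3 9 -> bits=000101001101
After insert 'dog': sets bits 2 9 -> bits=001101001101
After insert 'jay': sets bits 0 10 -> bits=101101001111
Not inserted: ant cat eel — query each against bits=101101001111:
query ant: checks bit3=1 (all 1) -> maybe => FALSE POSITIVE
query cat: checks bit8=1, bit9=1 (all 1) -> maybe => FALSE POSITIVE
query eel: checks bit1=0, bit10=1 (has a 0) -> no => not a false positive
False positives (alphabetical): ant cat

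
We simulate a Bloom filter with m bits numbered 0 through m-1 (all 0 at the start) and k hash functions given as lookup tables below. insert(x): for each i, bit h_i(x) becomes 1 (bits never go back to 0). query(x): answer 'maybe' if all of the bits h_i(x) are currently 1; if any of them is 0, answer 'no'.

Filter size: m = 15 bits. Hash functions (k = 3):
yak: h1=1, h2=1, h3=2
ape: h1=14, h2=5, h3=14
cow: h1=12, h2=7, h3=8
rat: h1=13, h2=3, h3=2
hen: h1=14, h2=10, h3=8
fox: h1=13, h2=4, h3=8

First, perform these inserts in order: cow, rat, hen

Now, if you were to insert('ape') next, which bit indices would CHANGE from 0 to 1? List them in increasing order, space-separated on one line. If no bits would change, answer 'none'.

Start: bits=000000000000000
After insert 'cow': sets bits 7 8 12 -> bits=000000011000100
After insert 'rat': sets bits 2 3 13 -> bits=001100011000110
After insert 'hen': sets bits 8 10 14 -> bits=001100011010111
insert 'ape' would touch bits 5 14; currently bit5=0, bit14=1
Bits that are 0 among those (would change 0->1): 5

Answer: 5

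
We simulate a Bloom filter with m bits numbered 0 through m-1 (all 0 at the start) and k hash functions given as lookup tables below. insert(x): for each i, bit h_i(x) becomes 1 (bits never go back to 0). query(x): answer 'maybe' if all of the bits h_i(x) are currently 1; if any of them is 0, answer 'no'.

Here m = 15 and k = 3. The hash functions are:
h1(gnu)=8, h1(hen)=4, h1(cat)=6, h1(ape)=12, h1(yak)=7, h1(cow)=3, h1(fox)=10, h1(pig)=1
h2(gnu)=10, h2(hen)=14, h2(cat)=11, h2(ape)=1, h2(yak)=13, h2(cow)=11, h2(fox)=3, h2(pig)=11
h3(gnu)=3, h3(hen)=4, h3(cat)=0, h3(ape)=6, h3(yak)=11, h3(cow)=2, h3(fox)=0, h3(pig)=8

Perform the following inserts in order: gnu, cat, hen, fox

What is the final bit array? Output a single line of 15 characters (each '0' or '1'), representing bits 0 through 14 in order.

Start: bits=000000000000000
After insert 'gnu': sets bits 3 8 10 -> bits=000100001010000
After insert 'cat': sets bits 0 6 11 -> bits=100100101011000
After insert 'hen': sets bits 4 14 -> bits=100110101011001
After insert 'fox': sets bits 0 3 10 -> bits=100110101011001

Answer: 100110101011001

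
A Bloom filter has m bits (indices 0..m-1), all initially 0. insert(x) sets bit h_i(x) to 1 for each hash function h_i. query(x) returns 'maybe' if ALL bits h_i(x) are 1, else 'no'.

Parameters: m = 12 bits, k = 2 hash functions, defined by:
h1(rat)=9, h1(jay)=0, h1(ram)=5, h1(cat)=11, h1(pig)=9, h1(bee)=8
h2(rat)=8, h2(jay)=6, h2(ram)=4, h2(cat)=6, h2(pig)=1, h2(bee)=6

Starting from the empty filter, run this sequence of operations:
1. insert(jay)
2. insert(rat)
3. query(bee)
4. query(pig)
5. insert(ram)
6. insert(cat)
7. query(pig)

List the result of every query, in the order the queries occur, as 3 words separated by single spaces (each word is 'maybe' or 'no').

Answer: maybe no no

Derivation:
Start: bits=000000000000
Op 1: insert jay -> sets bits 0 6 -> bits=100000100000
Op 2: insert rat -> sets bits 8 9 -> bits=100000101100
Op 3: query bee -> checks bit6=1, bit8=1 (all 1) -> maybe
Op 4: query pig -> checks bit1=0, bit9=1 (has a 0) -> no
Op 5: insert ram -> sets bits 4 5 -> bits=100011101100
Op 6: insert cat -> sets bits 6 11 -> bits=100011101101
Op 7: query pig -> checks bit1=0, bit9=1 (has a 0) -> no
Query results in order: maybe no no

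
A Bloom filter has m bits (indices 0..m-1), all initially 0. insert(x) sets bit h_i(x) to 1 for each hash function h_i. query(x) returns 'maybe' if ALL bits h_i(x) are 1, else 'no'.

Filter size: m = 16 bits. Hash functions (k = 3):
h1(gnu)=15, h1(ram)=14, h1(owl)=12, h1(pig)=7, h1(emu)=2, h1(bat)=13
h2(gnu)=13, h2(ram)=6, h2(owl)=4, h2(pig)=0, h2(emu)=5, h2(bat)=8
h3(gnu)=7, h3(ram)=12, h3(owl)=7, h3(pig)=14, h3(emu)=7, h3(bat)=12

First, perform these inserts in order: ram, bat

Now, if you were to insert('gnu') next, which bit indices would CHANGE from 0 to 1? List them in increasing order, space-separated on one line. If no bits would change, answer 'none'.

Answer: 7 15

Derivation:
Start: bits=0000000000000000
After insert 'ram': sets bits 6 12 14 -> bits=0000001000001010
After insert 'bat': sets bits 8 12 13 -> bits=0000001010001110
insert 'gnu' would touch bits 7 13 15; currently bit7=0, bit13=1, bit15=0
Bits that are 0 among those (would change 0->1): 7 15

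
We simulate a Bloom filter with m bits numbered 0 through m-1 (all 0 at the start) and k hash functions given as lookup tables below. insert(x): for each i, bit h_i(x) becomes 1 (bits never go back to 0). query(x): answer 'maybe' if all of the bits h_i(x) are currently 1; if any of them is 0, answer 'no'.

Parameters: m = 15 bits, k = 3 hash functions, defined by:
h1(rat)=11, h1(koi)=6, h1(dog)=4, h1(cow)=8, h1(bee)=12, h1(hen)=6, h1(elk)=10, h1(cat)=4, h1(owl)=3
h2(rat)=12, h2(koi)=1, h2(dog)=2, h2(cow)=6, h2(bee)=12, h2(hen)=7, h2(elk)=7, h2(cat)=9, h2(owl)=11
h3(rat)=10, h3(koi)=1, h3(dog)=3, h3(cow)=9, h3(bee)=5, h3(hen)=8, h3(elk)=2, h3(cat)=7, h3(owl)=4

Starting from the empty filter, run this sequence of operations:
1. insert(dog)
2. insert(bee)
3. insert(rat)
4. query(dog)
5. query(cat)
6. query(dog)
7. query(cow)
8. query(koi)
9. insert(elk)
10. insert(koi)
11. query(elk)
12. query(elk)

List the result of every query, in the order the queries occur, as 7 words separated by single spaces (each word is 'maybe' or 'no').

Answer: maybe no maybe no no maybe maybe

Derivation:
Start: bits=000000000000000
Op 1: insert dog -> sets bits 2 3 4 -> bits=001110000000000
Op 2: insert bee -> sets bits 5 12 -> bits=001111000000100
Op 3: insert rat -> sets bits 10 11 12 -> bits=001111000011100
Op 4: query dog -> checks bit2=1, bit3=1, bit4=1 (all 1) -> maybe
Op 5: query cat -> checks bit4=1, bit7=0, bit9=0 (has a 0) -> no
Op 6: query dog -> checks bit2=1, bit3=1, bit4=1 (all 1) -> maybe
Op 7: query cow -> checks bit6=0, bit8=0, bit9=0 (has a 0) -> no
Op 8: query koi -> checks bit1=0, bit6=0 (has a 0) -> no
Op 9: insert elk -> sets bits 2 7 10 -> bits=001111010011100
Op 10: insert koi -> sets bits 1 6 -> bits=011111110011100
Op 11: query elk -> checks bit2=1, bit7=1, bit10=1 (all 1) -> maybe
Op 12: query elk -> checks bit2=1, bit7=1, bit10=1 (all 1) -> maybe
Query results in order: maybe no maybe no no maybe maybe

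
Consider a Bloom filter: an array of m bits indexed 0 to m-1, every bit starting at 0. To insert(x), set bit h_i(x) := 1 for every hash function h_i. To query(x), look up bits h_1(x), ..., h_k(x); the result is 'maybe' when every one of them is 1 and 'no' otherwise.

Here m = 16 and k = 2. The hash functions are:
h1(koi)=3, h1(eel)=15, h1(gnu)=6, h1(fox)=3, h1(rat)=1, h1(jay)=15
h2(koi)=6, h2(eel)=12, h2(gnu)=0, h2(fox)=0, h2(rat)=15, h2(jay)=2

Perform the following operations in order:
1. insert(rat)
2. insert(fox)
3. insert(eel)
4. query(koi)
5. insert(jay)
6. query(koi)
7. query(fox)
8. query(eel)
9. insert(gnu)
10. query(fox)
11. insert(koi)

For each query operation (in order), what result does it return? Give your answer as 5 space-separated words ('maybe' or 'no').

Answer: no no maybe maybe maybe

Derivation:
Start: bits=0000000000000000
Op 1: insert rat -> sets bits 1 15 -> bits=0100000000000001
Op 2: insert fox -> sets bits 0 3 -> bits=1101000000000001
Op 3: insert eel -> sets bits 12 15 -> bits=1101000000001001
Op 4: query koi -> checks bit3=1, bit6=0 (has a 0) -> no
Op 5: insert jay -> sets bits 2 15 -> bits=1111000000001001
Op 6: query koi -> checks bit3=1, bit6=0 (has a 0) -> no
Op 7: query fox -> checks bit0=1, bit3=1 (all 1) -> maybe
Op 8: query eel -> checks bit12=1, bit15=1 (all 1) -> maybe
Op 9: insert gnu -> sets bits 0 6 -> bits=1111001000001001
Op 10: query fox -> checks bit0=1, bit3=1 (all 1) -> maybe
Op 11: insert koi -> sets bits 3 6 -> bits=1111001000001001
Query results in order: no no maybe maybe maybe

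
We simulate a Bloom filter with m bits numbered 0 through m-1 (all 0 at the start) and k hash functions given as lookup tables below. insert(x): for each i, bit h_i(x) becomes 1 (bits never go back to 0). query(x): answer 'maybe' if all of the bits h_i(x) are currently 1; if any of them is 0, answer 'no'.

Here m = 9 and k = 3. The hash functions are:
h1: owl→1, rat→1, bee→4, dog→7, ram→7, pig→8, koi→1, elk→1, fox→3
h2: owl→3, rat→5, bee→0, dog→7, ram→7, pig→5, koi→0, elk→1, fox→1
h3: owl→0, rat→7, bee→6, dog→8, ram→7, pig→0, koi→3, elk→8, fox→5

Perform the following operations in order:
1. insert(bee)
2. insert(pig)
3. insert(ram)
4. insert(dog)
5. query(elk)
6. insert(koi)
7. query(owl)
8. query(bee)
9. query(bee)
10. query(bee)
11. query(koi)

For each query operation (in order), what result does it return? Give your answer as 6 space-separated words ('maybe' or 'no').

Start: bits=000000000
Op 1: insert bee -> sets bits 0 4 6 -> bits=100010100
Op 2: insert pig -> sets bits 0 5 8 -> bits=100011101
Op 3: insert ram -> sets bits 7 -> bits=100011111
Op 4: insert dog -> sets bits 7 8 -> bits=100011111
Op 5: query elk -> checks bit1=0, bit8=1 (has a 0) -> no
Op 6: insert koi -> sets bits 0 1 3 -> bits=110111111
Op 7: query owl -> checks bit0=1, bit1=1, bit3=1 (all 1) -> maybe
Op 8: query bee -> checks bit0=1, bit4=1, bit6=1 (all 1) -> maybe
Op 9: query bee -> checks bit0=1, bit4=1, bit6=1 (all 1) -> maybe
Op 10: query bee -> checks bit0=1, bit4=1, bit6=1 (all 1) -> maybe
Op 11: query koi -> checks bit0=1, bit1=1, bit3=1 (all 1) -> maybe
Query results in order: no maybe maybe maybe maybe maybe

Answer: no maybe maybe maybe maybe maybe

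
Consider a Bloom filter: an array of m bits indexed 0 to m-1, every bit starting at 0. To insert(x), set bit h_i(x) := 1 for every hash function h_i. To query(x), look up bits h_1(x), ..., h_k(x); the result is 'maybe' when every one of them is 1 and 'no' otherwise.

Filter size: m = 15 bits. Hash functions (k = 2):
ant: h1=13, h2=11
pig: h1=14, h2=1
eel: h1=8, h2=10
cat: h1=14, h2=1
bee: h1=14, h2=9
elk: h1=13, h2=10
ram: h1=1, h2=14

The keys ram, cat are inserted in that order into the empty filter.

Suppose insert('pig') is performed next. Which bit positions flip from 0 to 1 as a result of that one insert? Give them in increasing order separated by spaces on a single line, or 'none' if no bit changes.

Start: bits=000000000000000
After insert 'ram': sets bits 1 14 -> bits=010000000000001
After insert 'cat': sets bits 1 14 -> bits=010000000000001
insert 'pig' would touch bits 1 14; currently bit1=1, bit14=1
Bits that are 0 among those (would change 0->1): none

Answer: none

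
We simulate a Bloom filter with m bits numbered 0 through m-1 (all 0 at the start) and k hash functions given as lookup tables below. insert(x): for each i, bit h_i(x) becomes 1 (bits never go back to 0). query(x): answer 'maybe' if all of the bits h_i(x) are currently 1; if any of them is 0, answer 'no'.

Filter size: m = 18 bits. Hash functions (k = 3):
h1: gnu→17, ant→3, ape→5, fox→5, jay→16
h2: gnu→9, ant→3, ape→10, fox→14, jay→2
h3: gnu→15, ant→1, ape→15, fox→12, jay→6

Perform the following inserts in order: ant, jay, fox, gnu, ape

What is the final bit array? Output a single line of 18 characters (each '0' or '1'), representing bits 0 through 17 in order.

Start: bits=000000000000000000
After insert 'ant': sets bits 1 3 -> bits=010100000000000000
After insert 'jay': sets bits 2 6 16 -> bits=011100100000000010
After insert 'fox': sets bits 5 12 14 -> bits=011101100000101010
After insert 'gnu': sets bits 9 15 17 -> bits=011101100100101111
After insert 'ape': sets bits 5 10 15 -> bits=011101100110101111

Answer: 011101100110101111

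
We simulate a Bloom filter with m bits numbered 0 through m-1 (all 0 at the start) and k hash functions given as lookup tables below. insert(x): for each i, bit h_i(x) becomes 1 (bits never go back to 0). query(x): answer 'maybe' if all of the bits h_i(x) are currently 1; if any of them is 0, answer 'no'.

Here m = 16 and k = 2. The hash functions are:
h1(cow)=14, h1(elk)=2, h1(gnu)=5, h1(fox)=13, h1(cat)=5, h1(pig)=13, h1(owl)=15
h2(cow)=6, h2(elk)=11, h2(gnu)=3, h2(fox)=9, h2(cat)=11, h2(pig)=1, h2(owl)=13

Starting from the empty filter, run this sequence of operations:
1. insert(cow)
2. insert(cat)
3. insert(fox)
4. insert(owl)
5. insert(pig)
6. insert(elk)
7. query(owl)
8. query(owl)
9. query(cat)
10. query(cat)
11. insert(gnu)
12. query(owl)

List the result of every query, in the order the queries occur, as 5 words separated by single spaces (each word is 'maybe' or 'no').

Start: bits=0000000000000000
Op 1: insert cow -> sets bits 6 14 -> bits=0000001000000010
Op 2: insert cat -> sets bits 5 11 -> bits=0000011000010010
Op 3: insert fox -> sets bits 9 13 -> bits=0000011001010110
Op 4: insert owl -> sets bits 13 15 -> bits=0000011001010111
Op 5: insert pig -> sets bits 1 13 -> bits=0100011001010111
Op 6: insert elk -> sets bits 2 11 -> bits=0110011001010111
Op 7: query owl -> checks bit13=1, bit15=1 (all 1) -> maybe
Op 8: query owl -> checks bit13=1, bit15=1 (all 1) -> maybe
Op 9: query cat -> checks bit5=1, bit11=1 (all 1) -> maybe
Op 10: query cat -> checks bit5=1, bit11=1 (all 1) -> maybe
Op 11: insert gnu -> sets bits 3 5 -> bits=0111011001010111
Op 12: query owl -> checks bit13=1, bit15=1 (all 1) -> maybe
Query results in order: maybe maybe maybe maybe maybe

Answer: maybe maybe maybe maybe maybe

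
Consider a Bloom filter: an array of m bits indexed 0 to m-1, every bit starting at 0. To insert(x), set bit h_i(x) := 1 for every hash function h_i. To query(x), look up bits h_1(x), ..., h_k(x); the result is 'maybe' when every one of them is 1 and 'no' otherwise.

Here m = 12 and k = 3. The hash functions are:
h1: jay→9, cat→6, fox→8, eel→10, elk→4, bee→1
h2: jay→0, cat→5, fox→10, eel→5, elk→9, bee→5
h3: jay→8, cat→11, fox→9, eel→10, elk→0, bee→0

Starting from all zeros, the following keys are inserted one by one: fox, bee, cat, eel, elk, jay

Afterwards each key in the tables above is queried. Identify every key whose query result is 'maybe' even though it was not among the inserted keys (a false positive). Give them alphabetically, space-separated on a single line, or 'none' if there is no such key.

Start: bits=000000000000
After insert 'fox': sets bits 8 9 10 -> bits=000000001110
After insert 'bee': sets bits 0 1 5 -> bits=110001001110
After insert 'cat': sets bits 5 6 11 -> bits=110001101111
After insert 'eel': sets bits 5 10 -> bits=110001101111
After insert 'elk': sets bits 0 4 9 -> bits=110011101111
After insert 'jay': sets bits 0 8 9 -> bits=110011101111
Not inserted: (none) — query each against bits=110011101111:
False positives (alphabetical): none

Answer: none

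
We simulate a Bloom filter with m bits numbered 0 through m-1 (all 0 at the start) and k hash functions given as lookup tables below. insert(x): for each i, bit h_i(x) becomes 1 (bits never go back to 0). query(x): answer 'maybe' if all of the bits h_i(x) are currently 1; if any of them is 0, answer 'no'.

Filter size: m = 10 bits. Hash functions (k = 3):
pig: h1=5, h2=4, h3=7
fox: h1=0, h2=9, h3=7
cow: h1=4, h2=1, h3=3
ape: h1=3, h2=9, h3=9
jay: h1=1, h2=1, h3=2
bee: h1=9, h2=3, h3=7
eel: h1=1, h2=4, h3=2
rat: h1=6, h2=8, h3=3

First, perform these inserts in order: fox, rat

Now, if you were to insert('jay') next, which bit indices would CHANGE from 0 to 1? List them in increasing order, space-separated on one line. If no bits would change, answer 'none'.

Answer: 1 2

Derivation:
Start: bits=0000000000
After insert 'fox': sets bits 0 7 9 -> bits=1000000101
After insert 'rat': sets bits 3 6 8 -> bits=1001001111
insert 'jay' would touch bits 1 2; currently bit1=0, bit2=0
Bits that are 0 among those (would change 0->1): 1 2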